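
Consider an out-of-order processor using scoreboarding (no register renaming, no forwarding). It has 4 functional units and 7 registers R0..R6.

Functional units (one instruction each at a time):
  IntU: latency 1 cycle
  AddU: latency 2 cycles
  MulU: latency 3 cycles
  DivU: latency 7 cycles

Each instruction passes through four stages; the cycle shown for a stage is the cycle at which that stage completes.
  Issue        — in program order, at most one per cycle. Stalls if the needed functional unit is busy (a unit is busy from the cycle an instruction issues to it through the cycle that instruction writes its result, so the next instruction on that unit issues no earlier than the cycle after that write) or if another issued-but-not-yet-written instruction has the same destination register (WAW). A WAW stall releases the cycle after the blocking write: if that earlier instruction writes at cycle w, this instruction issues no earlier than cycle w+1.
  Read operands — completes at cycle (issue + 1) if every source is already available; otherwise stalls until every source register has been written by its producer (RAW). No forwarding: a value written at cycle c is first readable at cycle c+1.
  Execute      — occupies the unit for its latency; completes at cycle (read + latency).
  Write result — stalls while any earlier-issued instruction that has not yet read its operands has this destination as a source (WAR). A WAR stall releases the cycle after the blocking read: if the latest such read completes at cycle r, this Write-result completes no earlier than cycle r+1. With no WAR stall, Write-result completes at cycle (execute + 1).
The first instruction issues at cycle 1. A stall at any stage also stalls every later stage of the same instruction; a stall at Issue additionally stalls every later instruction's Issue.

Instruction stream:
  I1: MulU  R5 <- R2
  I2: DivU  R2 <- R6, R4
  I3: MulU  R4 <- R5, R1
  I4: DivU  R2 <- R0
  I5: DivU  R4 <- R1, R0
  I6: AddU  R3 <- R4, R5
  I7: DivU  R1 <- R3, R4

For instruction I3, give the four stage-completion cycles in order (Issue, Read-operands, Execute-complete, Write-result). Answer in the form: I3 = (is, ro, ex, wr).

1) issue 1, read 2, done 5, write 6
2) issue 2, read 3, done 10, write 11
3) issue 7, read 8, done 11, write 12  <struct: MulU busy until I1 writes@6>
4) issue 12, read 13, done 20, write 21  <struct: DivU busy until I2 writes@11>
5) issue 22, read 23, done 30, write 31  <struct: DivU busy until I4 writes@21>
6) issue 23, read 32, done 34, write 35  <RAW R4: wait I5 write@31>
7) issue 32, read 36, done 43, write 44  <struct: DivU busy until I5 writes@31 / RAW R3: wait I6 write@35>

I3 = (7, 8, 11, 12)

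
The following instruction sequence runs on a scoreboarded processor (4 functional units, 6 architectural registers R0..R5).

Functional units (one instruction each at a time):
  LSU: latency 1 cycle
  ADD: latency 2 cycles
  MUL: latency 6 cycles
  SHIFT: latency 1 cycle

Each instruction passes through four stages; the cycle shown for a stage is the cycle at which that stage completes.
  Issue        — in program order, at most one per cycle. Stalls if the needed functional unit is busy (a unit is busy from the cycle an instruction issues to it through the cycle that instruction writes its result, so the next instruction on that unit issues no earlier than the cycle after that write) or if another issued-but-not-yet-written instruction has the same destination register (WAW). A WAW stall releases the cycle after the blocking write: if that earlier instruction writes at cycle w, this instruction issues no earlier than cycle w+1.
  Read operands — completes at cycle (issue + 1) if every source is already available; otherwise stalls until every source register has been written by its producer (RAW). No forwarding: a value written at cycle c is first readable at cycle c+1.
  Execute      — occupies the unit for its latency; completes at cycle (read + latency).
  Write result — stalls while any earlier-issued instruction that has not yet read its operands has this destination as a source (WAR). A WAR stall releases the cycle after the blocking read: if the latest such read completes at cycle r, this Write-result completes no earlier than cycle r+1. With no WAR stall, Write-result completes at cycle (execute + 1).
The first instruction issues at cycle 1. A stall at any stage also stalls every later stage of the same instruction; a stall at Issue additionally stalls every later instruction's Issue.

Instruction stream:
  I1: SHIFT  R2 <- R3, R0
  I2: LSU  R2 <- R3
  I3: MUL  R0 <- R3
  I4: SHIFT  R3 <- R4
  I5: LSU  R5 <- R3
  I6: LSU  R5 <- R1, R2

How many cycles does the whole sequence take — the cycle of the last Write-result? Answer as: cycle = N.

cycle = 17

c1: I1 dispatched to SHIFT
c2: I1 operands ready
c3: I1 complete
c4: R2←I1
c5: I2 dispatched to LSU
c6: I2 operands ready; I3 dispatched to MUL
c7: I2 complete; I3 operands ready; I4 dispatched to SHIFT
c8: R2←I2; I4 operands ready
c9: I4 complete; I5 dispatched to LSU
c10: R3←I4
c11: I5 operands ready
c12: I5 complete
c13: I3 complete; R5←I5
c14: R0←I3; I6 dispatched to LSU
c15: I6 operands ready
c16: I6 complete
c17: R5←I6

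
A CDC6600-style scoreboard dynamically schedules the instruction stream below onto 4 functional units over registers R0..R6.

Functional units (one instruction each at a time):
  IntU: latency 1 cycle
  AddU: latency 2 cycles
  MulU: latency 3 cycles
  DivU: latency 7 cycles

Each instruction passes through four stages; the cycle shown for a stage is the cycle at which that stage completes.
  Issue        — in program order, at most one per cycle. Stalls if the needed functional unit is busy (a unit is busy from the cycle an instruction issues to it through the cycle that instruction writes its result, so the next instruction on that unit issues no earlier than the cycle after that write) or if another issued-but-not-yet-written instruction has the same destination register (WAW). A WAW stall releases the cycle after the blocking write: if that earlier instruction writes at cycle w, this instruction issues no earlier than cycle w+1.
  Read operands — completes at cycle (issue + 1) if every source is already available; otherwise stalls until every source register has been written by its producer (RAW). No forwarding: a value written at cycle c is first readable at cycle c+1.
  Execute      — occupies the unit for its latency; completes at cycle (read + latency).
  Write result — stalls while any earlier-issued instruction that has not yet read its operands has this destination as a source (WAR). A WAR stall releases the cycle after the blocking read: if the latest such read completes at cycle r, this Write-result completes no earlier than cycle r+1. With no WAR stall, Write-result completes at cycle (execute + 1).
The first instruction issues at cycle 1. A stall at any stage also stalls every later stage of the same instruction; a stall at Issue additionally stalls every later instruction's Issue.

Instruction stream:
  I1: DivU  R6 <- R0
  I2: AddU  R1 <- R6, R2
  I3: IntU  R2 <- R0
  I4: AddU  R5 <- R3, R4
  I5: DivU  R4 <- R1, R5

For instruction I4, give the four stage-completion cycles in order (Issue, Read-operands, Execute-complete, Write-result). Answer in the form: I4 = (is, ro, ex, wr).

  I1 | 1 | 2 | 9 | 10
  I2 | 2 | 11 | 13 | 14   RAW R6: wait I1 write@10
  I3 | 3 | 4 | 5 | 12   WAR R2: wait I2 read@11
  I4 | 15 | 16 | 18 | 19   struct: AddU busy until I2 writes@14
  I5 | 16 | 20 | 27 | 28   RAW R5: wait I4 write@19

I4 = (15, 16, 18, 19)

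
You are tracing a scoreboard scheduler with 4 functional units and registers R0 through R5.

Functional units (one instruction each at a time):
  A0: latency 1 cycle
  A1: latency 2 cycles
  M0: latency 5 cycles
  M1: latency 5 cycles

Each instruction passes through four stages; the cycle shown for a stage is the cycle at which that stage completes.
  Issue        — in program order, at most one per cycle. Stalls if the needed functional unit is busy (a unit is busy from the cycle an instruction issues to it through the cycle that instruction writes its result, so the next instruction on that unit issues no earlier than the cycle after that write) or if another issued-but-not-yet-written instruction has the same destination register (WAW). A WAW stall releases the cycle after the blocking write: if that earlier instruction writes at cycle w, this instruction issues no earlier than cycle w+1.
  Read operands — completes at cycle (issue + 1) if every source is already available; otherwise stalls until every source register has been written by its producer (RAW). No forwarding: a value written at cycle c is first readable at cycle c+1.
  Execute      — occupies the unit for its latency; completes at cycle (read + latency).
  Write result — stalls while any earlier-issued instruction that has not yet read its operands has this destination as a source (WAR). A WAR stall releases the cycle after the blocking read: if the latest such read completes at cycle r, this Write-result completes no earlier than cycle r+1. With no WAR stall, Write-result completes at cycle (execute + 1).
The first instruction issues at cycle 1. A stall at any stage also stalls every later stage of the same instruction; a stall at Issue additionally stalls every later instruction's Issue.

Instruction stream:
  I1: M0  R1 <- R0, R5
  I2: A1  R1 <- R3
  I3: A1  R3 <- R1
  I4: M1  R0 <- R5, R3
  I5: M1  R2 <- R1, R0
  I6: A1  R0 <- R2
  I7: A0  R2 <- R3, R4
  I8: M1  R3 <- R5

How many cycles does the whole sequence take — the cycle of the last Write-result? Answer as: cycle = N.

cycle = 42

I1  is:1  ro:2  ex:7  wr:8
I2  is:9  ro:10  ex:12  wr:13  — WAW R1: wait I1 write@8
I3  is:14  ro:15  ex:17  wr:18  — struct: A1 busy until I2 writes@13
I4  is:15  ro:19  ex:24  wr:25  — RAW R3: wait I3 write@18
I5  is:26  ro:27  ex:32  wr:33  — struct: M1 busy until I4 writes@25
I6  is:27  ro:34  ex:36  wr:37  — RAW R2: wait I5 write@33
I7  is:34  ro:35  ex:36  wr:37  — WAW R2: wait I5 write@33
I8  is:35  ro:36  ex:41  wr:42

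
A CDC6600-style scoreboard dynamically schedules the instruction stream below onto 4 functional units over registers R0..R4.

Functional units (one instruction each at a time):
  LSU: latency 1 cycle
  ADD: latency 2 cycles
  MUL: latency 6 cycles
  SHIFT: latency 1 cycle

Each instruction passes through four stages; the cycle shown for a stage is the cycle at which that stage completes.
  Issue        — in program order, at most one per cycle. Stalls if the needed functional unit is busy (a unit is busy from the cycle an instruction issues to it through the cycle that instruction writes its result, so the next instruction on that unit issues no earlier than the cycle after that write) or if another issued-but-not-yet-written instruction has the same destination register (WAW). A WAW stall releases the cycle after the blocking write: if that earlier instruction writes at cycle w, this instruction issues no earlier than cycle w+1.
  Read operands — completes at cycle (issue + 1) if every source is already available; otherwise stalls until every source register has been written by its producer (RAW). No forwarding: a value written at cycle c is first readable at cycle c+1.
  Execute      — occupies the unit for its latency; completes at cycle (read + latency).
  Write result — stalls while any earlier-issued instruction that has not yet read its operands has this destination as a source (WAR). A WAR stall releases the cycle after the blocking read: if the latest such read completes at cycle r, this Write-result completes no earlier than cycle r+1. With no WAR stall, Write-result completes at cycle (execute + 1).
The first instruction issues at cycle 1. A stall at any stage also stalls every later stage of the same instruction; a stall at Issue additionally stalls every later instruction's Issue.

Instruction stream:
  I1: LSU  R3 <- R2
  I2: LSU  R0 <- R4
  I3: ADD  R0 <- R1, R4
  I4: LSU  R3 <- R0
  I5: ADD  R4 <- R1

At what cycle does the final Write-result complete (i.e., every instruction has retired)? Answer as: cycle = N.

c1: I1 issues→LSU
c2: I1 reads
c3: I1 exec-done
c4: I1 writes R3
c5: I2 issues→LSU
c6: I2 reads
c7: I2 exec-done
c8: I2 writes R0
c9: I3 issues→ADD
c10: I3 reads, I4 issues→LSU
c12: I3 exec-done
c13: I3 writes R0
c14: I4 reads, I5 issues→ADD
c15: I4 exec-done, I5 reads
c16: I4 writes R3
c17: I5 exec-done
c18: I5 writes R4

cycle = 18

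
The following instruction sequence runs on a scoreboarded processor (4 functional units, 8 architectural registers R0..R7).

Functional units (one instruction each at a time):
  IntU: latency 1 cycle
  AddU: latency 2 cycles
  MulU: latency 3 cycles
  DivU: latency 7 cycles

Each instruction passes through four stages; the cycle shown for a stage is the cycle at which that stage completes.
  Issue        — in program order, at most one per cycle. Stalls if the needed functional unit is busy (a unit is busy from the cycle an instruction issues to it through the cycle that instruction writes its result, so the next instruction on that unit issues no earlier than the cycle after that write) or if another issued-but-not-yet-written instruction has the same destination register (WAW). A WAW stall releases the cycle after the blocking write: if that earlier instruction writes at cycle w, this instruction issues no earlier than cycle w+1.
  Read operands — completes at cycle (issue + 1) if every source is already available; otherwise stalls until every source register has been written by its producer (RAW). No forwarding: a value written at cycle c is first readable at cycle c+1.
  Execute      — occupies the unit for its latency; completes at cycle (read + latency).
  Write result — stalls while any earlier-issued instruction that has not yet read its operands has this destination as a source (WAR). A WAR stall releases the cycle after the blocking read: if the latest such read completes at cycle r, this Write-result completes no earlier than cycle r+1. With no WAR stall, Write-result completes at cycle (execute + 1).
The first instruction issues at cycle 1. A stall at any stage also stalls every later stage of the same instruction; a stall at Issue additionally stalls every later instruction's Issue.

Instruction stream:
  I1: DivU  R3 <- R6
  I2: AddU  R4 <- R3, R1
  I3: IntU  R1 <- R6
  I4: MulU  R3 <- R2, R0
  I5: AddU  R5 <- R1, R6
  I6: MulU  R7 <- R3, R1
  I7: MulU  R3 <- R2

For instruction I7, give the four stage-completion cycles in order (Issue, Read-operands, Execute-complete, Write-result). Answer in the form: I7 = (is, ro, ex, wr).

I7 = (23, 24, 27, 28)

cycle 1: I1→DivU
cycle 2: I1 RO · I2→AddU
cycle 3: I3→IntU
cycle 4: I3 RO
cycle 5: I3 EX
cycle 9: I1 EX
cycle 10: I1 WR R3
cycle 11: I2 RO · I4→MulU
cycle 12: I3 WR R1 · I4 RO
cycle 13: I2 EX
cycle 14: I2 WR R4
cycle 15: I4 EX · I5→AddU
cycle 16: I4 WR R3 · I5 RO
cycle 17: I6→MulU
cycle 18: I5 EX · I6 RO
cycle 19: I5 WR R5
cycle 21: I6 EX
cycle 22: I6 WR R7
cycle 23: I7→MulU
cycle 24: I7 RO
cycle 27: I7 EX
cycle 28: I7 WR R3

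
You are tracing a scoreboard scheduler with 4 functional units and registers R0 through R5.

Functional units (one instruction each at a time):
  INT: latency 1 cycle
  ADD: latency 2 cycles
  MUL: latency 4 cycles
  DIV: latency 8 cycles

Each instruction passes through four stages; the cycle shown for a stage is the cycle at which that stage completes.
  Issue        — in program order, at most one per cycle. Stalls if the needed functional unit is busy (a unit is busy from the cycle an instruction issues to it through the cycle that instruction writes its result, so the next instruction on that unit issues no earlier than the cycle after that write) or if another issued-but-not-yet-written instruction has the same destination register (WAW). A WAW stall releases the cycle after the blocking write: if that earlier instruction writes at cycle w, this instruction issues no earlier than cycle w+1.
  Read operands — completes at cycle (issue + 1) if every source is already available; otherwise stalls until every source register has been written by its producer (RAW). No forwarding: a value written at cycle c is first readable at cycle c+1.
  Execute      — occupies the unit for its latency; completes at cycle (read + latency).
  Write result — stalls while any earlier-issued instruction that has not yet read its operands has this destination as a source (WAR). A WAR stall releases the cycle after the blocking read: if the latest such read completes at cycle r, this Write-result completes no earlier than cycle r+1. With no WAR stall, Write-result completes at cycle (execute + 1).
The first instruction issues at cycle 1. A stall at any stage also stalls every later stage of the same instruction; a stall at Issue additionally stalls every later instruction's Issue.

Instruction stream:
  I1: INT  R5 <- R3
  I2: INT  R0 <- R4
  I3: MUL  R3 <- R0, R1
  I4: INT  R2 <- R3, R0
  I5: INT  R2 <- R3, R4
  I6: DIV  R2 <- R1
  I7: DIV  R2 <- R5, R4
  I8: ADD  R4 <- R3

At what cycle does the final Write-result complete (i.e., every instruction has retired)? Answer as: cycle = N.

cycle = 43

I1  is:1  ro:2  ex:3  wr:4
I2  is:5  ro:6  ex:7  wr:8  — struct: INT busy until I1 writes@4
I3  is:6  ro:9  ex:13  wr:14  — RAW R0: wait I2 write@8
I4  is:9  ro:15  ex:16  wr:17  — struct: INT busy until I2 writes@8, RAW R3: wait I3 write@14
I5  is:18  ro:19  ex:20  wr:21  — struct: INT busy until I4 writes@17
I6  is:22  ro:23  ex:31  wr:32  — WAW R2: wait I5 write@21
I7  is:33  ro:34  ex:42  wr:43  — struct: DIV busy until I6 writes@32
I8  is:34  ro:35  ex:37  wr:38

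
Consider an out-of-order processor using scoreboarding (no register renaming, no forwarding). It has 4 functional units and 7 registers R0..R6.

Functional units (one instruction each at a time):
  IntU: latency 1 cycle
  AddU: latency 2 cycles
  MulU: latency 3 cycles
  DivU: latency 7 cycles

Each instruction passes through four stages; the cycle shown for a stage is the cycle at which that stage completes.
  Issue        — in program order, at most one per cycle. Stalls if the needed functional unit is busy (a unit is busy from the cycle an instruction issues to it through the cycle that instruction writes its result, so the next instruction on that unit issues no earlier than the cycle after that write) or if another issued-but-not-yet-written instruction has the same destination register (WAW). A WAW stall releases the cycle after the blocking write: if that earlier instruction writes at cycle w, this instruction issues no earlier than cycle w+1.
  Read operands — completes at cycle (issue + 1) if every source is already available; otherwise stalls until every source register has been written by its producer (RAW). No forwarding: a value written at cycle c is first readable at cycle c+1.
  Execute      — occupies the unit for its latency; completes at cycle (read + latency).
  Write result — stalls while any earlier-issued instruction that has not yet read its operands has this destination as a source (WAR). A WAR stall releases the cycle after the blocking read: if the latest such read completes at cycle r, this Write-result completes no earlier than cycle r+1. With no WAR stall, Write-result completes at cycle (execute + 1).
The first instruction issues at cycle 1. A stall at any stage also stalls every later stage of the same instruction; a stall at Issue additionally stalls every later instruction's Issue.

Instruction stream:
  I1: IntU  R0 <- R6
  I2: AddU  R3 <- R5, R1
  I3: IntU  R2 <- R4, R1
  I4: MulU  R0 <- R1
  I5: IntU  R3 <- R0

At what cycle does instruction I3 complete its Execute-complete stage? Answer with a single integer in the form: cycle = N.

I1: IS=1 RO=2 EX=3 WR=4
I2: IS=2 RO=3 EX=5 WR=6
I3: IS=5 RO=6 EX=7 WR=8  [struct: IntU busy until I1 writes@4]
I4: IS=6 RO=7 EX=10 WR=11
I5: IS=9 RO=12 EX=13 WR=14  [struct: IntU busy until I3 writes@8; RAW R0: wait I4 write@11]

cycle = 7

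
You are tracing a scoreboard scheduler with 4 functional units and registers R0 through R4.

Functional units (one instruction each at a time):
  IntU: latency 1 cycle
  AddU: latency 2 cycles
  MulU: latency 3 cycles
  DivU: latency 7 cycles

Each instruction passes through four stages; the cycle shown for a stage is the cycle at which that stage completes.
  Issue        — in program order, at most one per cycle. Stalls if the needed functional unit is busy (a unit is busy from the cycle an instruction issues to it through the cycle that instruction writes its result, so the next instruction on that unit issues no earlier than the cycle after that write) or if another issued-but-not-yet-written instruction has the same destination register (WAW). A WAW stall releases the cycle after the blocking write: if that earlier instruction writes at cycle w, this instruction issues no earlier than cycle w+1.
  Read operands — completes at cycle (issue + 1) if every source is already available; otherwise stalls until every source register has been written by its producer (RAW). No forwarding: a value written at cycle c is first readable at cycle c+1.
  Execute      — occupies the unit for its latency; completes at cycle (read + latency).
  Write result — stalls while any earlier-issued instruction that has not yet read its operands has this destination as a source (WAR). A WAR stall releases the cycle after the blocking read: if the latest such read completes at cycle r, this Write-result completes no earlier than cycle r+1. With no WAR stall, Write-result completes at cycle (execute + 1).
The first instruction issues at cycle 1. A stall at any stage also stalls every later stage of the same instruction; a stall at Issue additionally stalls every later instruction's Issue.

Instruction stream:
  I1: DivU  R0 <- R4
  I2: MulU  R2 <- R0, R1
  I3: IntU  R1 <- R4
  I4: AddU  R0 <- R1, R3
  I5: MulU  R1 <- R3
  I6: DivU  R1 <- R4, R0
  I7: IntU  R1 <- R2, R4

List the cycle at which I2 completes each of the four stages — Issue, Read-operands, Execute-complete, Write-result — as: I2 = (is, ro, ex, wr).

I2 = (2, 11, 14, 15)

c1: issue I1 (DivU)
c2: I1 read-ops, issue I2 (MulU)
c3: issue I3 (IntU)
c4: I3 read-ops
c5: I3 finished on IntU
c9: I1 finished on DivU
c10: I1→R0
c11: I2 read-ops, issue I4 (AddU)
c12: I3→R1
c13: I4 read-ops
c14: I2 finished on MulU
c15: I2→R2, I4 finished on AddU
c16: I4→R0, issue I5 (MulU)
c17: I5 read-ops
c20: I5 finished on MulU
c21: I5→R1
c22: issue I6 (DivU)
c23: I6 read-ops
c30: I6 finished on DivU
c31: I6→R1
c32: issue I7 (IntU)
c33: I7 read-ops
c34: I7 finished on IntU
c35: I7→R1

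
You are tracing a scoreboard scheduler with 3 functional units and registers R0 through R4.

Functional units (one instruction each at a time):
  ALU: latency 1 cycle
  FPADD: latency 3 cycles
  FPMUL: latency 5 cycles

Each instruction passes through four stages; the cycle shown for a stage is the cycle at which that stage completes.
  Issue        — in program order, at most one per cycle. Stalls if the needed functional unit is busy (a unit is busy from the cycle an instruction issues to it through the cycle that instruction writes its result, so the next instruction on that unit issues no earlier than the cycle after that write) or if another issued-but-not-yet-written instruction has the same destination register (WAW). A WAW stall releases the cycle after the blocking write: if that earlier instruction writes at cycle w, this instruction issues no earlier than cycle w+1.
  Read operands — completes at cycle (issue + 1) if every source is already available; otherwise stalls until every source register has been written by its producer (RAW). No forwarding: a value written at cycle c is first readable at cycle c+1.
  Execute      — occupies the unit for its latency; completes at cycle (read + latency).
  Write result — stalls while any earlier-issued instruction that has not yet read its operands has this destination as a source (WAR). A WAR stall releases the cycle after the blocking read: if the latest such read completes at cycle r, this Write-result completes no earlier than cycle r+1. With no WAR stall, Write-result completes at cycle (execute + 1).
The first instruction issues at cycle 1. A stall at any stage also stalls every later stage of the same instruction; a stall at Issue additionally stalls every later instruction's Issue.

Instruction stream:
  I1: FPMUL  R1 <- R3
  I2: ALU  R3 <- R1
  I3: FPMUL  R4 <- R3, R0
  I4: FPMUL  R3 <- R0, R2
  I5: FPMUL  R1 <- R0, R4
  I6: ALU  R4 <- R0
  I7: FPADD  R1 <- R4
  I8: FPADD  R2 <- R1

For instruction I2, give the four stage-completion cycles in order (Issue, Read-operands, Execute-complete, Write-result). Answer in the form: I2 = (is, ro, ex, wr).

I2 = (2, 9, 10, 11)

I1 -> (1, 2, 7, 8)
I2 -> (2, 9, 10, 11)  // RAW R1: wait I1 write@8
I3 -> (9, 12, 17, 18)  // struct: FPMUL busy until I1 writes@8, RAW R3: wait I2 write@11
I4 -> (19, 20, 25, 26)  // struct: FPMUL busy until I3 writes@18
I5 -> (27, 28, 33, 34)  // struct: FPMUL busy until I4 writes@26
I6 -> (28, 29, 30, 31)
I7 -> (35, 36, 39, 40)  // WAW R1: wait I5 write@34
I8 -> (41, 42, 45, 46)  // struct: FPADD busy until I7 writes@40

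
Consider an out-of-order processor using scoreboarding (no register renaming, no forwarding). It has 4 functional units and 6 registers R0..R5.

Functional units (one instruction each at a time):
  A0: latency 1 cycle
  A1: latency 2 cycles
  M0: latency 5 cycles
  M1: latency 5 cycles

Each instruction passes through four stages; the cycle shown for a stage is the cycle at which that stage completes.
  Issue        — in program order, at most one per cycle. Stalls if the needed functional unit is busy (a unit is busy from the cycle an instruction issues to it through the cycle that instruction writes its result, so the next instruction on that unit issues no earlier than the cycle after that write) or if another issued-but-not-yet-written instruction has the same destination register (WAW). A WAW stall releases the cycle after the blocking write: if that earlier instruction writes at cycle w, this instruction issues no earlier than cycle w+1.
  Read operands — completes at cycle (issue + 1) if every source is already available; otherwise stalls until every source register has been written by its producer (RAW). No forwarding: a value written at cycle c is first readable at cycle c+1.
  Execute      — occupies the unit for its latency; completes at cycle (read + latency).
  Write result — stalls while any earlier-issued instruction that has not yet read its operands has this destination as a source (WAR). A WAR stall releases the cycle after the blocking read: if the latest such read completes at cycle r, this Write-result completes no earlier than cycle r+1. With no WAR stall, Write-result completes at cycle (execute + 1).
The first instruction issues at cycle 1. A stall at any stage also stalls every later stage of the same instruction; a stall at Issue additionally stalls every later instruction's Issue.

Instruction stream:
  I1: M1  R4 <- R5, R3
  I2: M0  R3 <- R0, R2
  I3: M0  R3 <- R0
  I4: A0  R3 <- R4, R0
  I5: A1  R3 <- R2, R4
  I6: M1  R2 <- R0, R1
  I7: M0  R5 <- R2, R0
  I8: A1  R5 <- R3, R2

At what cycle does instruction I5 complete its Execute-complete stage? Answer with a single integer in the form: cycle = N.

cycle = 25

t=1  I1 issues→M1
t=2  I1 reads; I2 issues→M0
t=3  I2 reads
t=7  I1 exec-done
t=8  I1 writes R4; I2 exec-done
t=9  I2 writes R3
t=10  I3 issues→M0
t=11  I3 reads
t=16  I3 exec-done
t=17  I3 writes R3
t=18  I4 issues→A0
t=19  I4 reads
t=20  I4 exec-done
t=21  I4 writes R3
t=22  I5 issues→A1
t=23  I5 reads; I6 issues→M1
t=24  I6 reads; I7 issues→M0
t=25  I5 exec-done
t=26  I5 writes R3
t=29  I6 exec-done
t=30  I6 writes R2
t=31  I7 reads
t=36  I7 exec-done
t=37  I7 writes R5
t=38  I8 issues→A1
t=39  I8 reads
t=41  I8 exec-done
t=42  I8 writes R5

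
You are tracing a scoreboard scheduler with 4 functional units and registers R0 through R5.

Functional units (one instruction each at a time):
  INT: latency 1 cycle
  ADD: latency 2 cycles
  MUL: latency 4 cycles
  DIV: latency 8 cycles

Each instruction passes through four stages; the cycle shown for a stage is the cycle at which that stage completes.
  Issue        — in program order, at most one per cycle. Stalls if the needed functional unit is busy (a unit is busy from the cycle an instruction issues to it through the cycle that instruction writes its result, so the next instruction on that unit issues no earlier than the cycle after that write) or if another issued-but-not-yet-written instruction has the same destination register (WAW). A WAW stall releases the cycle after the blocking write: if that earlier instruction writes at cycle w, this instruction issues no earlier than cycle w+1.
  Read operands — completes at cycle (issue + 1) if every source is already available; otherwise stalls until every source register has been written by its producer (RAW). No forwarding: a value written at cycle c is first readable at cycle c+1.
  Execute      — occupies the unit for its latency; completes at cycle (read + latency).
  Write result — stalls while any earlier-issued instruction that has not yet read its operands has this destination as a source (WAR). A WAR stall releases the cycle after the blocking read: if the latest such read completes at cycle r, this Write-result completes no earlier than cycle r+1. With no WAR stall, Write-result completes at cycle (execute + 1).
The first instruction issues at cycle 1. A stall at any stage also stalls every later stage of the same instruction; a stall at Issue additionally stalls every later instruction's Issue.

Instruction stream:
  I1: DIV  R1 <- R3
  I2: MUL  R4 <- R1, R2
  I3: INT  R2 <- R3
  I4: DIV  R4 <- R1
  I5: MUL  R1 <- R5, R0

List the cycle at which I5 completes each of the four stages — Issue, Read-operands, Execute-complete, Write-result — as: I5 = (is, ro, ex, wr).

I5 = (19, 20, 24, 25)

c1: I1→DIV
c2: I1 RO | I2→MUL
c3: I3→INT
c4: I3 RO
c5: I3 EX
c10: I1 EX
c11: I1 WR R1
c12: I2 RO
c13: I3 WR R2
c16: I2 EX
c17: I2 WR R4
c18: I4→DIV
c19: I4 RO | I5→MUL
c20: I5 RO
c24: I5 EX
c25: I5 WR R1
c27: I4 EX
c28: I4 WR R4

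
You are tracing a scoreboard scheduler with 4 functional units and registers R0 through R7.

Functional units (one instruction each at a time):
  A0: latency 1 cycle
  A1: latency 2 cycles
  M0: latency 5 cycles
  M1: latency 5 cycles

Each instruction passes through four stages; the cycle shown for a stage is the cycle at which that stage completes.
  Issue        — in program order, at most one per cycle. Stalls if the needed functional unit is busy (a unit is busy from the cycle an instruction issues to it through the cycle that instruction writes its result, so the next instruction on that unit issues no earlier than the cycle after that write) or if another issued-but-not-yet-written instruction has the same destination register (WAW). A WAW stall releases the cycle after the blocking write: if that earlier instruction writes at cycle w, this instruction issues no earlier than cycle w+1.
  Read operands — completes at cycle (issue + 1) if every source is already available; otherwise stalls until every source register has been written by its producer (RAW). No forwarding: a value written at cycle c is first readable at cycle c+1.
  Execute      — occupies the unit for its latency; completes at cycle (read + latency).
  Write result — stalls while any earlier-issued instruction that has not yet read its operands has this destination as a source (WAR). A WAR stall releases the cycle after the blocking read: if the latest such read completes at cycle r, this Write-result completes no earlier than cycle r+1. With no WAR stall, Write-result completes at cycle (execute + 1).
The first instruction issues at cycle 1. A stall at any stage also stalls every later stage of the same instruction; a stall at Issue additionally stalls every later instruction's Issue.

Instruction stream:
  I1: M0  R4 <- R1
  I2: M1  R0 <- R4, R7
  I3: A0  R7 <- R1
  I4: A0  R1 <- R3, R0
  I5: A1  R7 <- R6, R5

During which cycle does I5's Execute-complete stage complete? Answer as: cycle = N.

cycle = 15

  I1 | 1 | 2 | 7 | 8
  I2 | 2 | 9 | 14 | 15   RAW R4: wait I1 write@8
  I3 | 3 | 4 | 5 | 10   WAR R7: wait I2 read@9
  I4 | 11 | 16 | 17 | 18   struct: A0 busy until I3 writes@10 · RAW R0: wait I2 write@15
  I5 | 12 | 13 | 15 | 16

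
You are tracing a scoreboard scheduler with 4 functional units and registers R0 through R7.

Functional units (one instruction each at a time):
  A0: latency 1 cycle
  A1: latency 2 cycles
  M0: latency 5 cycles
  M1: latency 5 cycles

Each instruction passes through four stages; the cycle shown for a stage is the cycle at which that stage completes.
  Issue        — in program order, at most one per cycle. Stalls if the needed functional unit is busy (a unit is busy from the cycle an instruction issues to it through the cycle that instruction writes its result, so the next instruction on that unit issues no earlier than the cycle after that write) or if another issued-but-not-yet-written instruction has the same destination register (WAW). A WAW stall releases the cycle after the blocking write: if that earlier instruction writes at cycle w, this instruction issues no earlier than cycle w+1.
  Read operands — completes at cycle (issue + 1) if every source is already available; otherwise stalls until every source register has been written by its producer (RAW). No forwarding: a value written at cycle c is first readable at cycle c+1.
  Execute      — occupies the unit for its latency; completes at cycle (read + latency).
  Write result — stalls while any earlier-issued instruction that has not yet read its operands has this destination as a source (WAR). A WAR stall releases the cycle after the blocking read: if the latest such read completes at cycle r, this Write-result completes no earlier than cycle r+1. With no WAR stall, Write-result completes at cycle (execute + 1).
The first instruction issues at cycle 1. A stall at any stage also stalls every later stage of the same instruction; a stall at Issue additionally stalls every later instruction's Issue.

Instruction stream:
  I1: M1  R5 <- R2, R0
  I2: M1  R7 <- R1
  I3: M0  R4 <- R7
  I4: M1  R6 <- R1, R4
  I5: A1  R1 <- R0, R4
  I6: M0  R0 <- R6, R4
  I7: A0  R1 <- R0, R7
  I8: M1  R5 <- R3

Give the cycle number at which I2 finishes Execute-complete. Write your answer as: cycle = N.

cycle = 15

[I1] 1/2/7/8
[I2] 9/10/15/16  (struct: M1 busy until I1 writes@8)
[I3] 10/17/22/23  (RAW R7: wait I2 write@16)
[I4] 17/24/29/30  (struct: M1 busy until I2 writes@16; RAW R4: wait I3 write@23)
[I5] 18/24/26/27  (RAW R4: wait I3 write@23)
[I6] 24/31/36/37  (struct: M0 busy until I3 writes@23; RAW R6: wait I4 write@30)
[I7] 28/38/39/40  (WAW R1: wait I5 write@27; RAW R0: wait I6 write@37)
[I8] 31/32/37/38  (struct: M1 busy until I4 writes@30)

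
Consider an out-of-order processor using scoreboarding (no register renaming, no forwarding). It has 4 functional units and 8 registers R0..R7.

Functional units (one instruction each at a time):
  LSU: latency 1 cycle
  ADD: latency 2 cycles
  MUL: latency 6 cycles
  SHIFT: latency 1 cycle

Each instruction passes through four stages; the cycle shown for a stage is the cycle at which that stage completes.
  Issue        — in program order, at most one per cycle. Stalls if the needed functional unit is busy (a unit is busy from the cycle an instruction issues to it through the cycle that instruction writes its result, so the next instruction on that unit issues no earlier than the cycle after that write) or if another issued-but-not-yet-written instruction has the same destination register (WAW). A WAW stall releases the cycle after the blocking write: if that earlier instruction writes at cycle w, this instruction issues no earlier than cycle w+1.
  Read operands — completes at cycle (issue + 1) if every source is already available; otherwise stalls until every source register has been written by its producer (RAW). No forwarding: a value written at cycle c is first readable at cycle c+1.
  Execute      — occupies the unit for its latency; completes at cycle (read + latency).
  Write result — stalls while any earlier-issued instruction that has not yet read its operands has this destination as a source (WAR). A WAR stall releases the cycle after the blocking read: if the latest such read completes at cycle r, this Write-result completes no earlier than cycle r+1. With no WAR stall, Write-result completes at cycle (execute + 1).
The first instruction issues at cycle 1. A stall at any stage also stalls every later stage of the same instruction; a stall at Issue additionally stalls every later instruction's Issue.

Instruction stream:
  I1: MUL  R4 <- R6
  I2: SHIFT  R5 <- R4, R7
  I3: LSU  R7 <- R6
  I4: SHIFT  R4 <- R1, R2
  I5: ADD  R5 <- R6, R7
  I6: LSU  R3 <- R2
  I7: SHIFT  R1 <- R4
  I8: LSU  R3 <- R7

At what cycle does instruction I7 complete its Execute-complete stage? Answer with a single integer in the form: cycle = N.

cycle = 19

[1] I1→MUL
[2] I1 RO, I2→SHIFT
[3] I3→LSU
[4] I3 RO
[5] I3 EX
[8] I1 EX
[9] I1 WR R4
[10] I2 RO
[11] I2 EX, I3 WR R7
[12] I2 WR R5
[13] I4→SHIFT
[14] I4 RO, I5→ADD
[15] I4 EX, I5 RO, I6→LSU
[16] I4 WR R4, I6 RO
[17] I5 EX, I6 EX, I7→SHIFT
[18] I5 WR R5, I6 WR R3, I7 RO
[19] I7 EX, I8→LSU
[20] I7 WR R1, I8 RO
[21] I8 EX
[22] I8 WR R3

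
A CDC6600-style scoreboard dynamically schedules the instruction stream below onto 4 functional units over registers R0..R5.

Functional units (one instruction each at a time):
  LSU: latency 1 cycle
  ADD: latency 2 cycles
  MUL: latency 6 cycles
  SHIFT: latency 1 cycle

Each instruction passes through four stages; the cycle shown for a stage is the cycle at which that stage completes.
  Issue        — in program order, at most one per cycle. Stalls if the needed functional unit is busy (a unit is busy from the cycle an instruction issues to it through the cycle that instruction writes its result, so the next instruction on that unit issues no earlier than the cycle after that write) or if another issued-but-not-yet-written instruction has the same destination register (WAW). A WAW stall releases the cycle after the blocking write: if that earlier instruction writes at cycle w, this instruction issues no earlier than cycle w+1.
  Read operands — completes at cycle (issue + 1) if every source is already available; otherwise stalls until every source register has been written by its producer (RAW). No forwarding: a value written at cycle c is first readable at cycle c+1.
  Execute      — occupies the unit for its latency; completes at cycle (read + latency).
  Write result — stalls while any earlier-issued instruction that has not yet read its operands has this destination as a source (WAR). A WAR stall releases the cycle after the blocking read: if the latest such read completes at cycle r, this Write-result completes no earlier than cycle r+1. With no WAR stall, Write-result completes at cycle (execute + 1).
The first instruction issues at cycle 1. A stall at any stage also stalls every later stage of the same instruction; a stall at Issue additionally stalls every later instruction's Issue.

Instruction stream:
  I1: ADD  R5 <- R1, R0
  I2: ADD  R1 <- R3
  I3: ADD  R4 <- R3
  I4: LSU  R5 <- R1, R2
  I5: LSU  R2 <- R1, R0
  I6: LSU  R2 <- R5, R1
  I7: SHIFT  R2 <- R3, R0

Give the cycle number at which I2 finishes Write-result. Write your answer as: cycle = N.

I1 -> (1, 2, 4, 5)
I2 -> (6, 7, 9, 10)  // struct: ADD busy until I1 writes@5
I3 -> (11, 12, 14, 15)  // struct: ADD busy until I2 writes@10
I4 -> (12, 13, 14, 15)
I5 -> (16, 17, 18, 19)  // struct: LSU busy until I4 writes@15
I6 -> (20, 21, 22, 23)  // struct: LSU busy until I5 writes@19
I7 -> (24, 25, 26, 27)  // WAW R2: wait I6 write@23

cycle = 10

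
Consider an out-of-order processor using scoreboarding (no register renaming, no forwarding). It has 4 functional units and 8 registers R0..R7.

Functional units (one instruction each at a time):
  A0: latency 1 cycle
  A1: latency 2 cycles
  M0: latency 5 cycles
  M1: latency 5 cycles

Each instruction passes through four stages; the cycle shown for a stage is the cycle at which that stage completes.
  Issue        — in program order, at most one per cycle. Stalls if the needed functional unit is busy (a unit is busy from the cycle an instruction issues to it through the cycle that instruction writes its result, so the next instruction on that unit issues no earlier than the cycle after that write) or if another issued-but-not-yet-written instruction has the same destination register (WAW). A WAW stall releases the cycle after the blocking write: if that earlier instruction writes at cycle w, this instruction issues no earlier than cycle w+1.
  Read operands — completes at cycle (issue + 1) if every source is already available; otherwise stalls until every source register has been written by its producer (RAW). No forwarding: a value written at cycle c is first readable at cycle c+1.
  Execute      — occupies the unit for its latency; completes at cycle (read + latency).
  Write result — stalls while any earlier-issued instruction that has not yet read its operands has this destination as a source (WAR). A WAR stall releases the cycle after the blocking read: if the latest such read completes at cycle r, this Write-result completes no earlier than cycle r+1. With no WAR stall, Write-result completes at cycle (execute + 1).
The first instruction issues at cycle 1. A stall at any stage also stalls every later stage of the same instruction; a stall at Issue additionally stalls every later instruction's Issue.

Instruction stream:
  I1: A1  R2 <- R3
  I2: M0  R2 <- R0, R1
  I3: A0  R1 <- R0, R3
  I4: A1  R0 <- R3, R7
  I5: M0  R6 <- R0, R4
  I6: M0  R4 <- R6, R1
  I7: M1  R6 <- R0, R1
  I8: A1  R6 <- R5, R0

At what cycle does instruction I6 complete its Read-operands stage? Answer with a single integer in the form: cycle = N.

cycle = 23

I1 -> (1, 2, 4, 5)
I2 -> (6, 7, 12, 13)  // WAW R2: wait I1 write@5
I3 -> (7, 8, 9, 10)
I4 -> (8, 9, 11, 12)
I5 -> (14, 15, 20, 21)  // struct: M0 busy until I2 writes@13
I6 -> (22, 23, 28, 29)  // struct: M0 busy until I5 writes@21
I7 -> (23, 24, 29, 30)
I8 -> (31, 32, 34, 35)  // WAW R6: wait I7 write@30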